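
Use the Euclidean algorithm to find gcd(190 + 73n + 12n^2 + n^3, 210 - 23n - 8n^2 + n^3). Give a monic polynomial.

5 + n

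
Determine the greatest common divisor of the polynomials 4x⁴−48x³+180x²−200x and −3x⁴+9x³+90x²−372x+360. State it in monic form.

x²−7x+10

Apply the Euclidean algorithm:
  4x⁴−48x³+180x²−200x = (−4/3)(−3x⁴+9x³+90x²−372x+360) + (−36x³+300x²−696x+480)
  −3x⁴+9x³+90x²−372x+360 = ((1/12)x+4/9)(−36x³+300x²−696x+480) + ((44/3)x²−(308/3)x+440/3)
  −36x³+300x²−696x+480 = (−(27/11)x+36/11)((44/3)x²−(308/3)x+440/3) + (0)
Last nonzero remainder: (44/3)x²−(308/3)x+440/3. Dividing through by 44/3 gives the monic gcd x²−7x+10.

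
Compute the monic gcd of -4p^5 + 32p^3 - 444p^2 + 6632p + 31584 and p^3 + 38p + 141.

p^2 - 3p + 47

Repeated division with remainder:
  -4p^5 + 32p^3 - 444p^2 + 6632p + 31584 = (-4p^2 + 184)(p^3 + 38p + 141) + (120p^2 - 360p + 5640)
  p^3 + 38p + 141 = ((1/120)p + 1/40)(120p^2 - 360p + 5640) + (0)
Last nonzero remainder: 120p^2 - 360p + 5640. Dividing through by 120 gives the monic gcd p^2 - 3p + 47.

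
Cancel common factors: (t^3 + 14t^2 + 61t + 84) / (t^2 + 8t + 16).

(t^2 + 10t + 21)/(t + 4)

Euclidean algorithm in ℚ[t]:
  t^3 + 14t^2 + 61t + 84 = (t + 6)(t^2 + 8t + 16) + (-3t - 12)
  t^2 + 8t + 16 = (-(1/3)t - 4/3)(-3t - 12) + (0)
Last nonzero remainder: -3t - 12. Dividing through by -3 gives the monic gcd t + 4.
Cancel t + 4 from numerator and denominator to get the reduced form.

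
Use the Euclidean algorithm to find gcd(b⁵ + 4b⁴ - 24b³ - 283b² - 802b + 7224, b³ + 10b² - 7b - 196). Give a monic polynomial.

Euclidean algorithm in ℚ[b]:
  b⁵ + 4b⁴ - 24b³ - 283b² - 802b + 7224 = (b² - 6b + 43)(b³ + 10b² - 7b - 196) + (-559b² - 1677b + 15652)
  b³ + 10b² - 7b - 196 = (-(1/559)b - 7/559)(-559b² - 1677b + 15652) + (0)
Last nonzero remainder: -559b² - 1677b + 15652. Dividing through by -559 gives the monic gcd b² + 3b - 28.

b² + 3b - 28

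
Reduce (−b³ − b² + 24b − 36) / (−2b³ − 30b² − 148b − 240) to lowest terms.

Euclidean algorithm in ℚ[b]:
  −b³ − b² + 24b − 36 = (1/2)(−2b³ − 30b² − 148b − 240) + (14b² + 98b + 84)
  −2b³ − 30b² − 148b − 240 = (−(1/7)b − 8/7)(14b² + 98b + 84) + (−24b − 144)
  14b² + 98b + 84 = (−(7/12)b − 7/12)(−24b − 144) + (0)
Last nonzero remainder: −24b − 144. Dividing through by −24 gives the monic gcd b + 6.
Cancel b + 6 from numerator and denominator to get the reduced form.

(b² − 5b + 6)/(2b² + 18b + 40)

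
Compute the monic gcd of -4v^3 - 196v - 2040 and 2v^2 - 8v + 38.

1

By polynomial division,
  -4v^3 - 196v - 2040 = (-2v - 8)(2v^2 - 8v + 38) + (-184v - 1736)
  2v^2 - 8v + 38 = (-(1/92)v + 309/2116)(-184v - 1736) + (154208/529)
  -184v - 1736 = (-(12167/19276)v - 114793/19276)(154208/529) + (0)
The last nonzero remainder is the constant 154208/529, so the polynomials are coprime and gcd = 1.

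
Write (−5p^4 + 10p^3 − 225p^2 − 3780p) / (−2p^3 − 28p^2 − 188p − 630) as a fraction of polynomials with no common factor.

Apply the Euclidean algorithm:
  −5p^4 + 10p^3 − 225p^2 − 3780p = ((5/2)p − 40)(−2p^3 − 28p^2 − 188p − 630) + (−875p^2 − 9725p − 25200)
  −2p^3 − 28p^2 − 188p − 630 = ((2/875)p + 202/30625)(−875p^2 − 9725p − 25200) + (−(81162/1225)p − 81162/175)
  −875p^2 − 9725p − 25200 = ((1071875/81162)p + 245000/4509)(−(81162/1225)p − 81162/175) + (0)
Last nonzero remainder: −(81162/1225)p − 81162/175. Dividing through by −81162/1225 gives the monic gcd p + 7.
Cancel p + 7 from numerator and denominator to get the reduced form.

(5p^3 − 45p^2 + 540p)/(2p^2 + 14p + 90)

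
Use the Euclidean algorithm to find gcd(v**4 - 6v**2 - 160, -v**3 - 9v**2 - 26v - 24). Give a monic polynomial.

v + 4

Euclidean algorithm in ℚ[v]:
  v**4 - 6v**2 - 160 = (-v + 9)(-v**3 - 9v**2 - 26v - 24) + (49v**2 + 210v + 56)
  -v**3 - 9v**2 - 26v - 24 = (-(1/49)v - 33/343)(49v**2 + 210v + 56) + (-(228/49)v - 912/49)
  49v**2 + 210v + 56 = (-(2401/228)v - 343/114)(-(228/49)v - 912/49) + (0)
Last nonzero remainder: -(228/49)v - 912/49. Dividing through by -228/49 gives the monic gcd v + 4.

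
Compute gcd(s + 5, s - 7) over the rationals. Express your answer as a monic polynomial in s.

1

Repeated division with remainder:
  s + 5 = (s - 7) + (12)
  s - 7 = ((1/12)s - 7/12)(12) + (0)
The last nonzero remainder is the constant 12, so the polynomials are coprime and gcd = 1.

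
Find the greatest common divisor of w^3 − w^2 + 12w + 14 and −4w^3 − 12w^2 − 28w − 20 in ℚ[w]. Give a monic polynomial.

w + 1

Apply the Euclidean algorithm:
  w^3 − w^2 + 12w + 14 = (−1/4)(−4w^3 − 12w^2 − 28w − 20) + (−4w^2 + 5w + 9)
  −4w^3 − 12w^2 − 28w − 20 = (w + 17/4)(−4w^2 + 5w + 9) + (−(233/4)w − 233/4)
  −4w^2 + 5w + 9 = ((16/233)w − 36/233)(−(233/4)w − 233/4) + (0)
Last nonzero remainder: −(233/4)w − 233/4. Dividing through by −233/4 gives the monic gcd w + 1.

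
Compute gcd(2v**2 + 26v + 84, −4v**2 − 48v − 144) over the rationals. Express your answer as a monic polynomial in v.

Euclidean algorithm in ℚ[v]:
  2v**2 + 26v + 84 = (−1/2)(−4v**2 − 48v − 144) + (2v + 12)
  −4v**2 − 48v − 144 = (−2v − 12)(2v + 12) + (0)
Last nonzero remainder: 2v + 12. Dividing through by 2 gives the monic gcd v + 6.

v + 6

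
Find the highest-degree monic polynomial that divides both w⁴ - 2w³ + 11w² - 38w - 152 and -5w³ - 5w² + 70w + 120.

By polynomial division,
  w⁴ - 2w³ + 11w² - 38w - 152 = (-(1/5)w + 3/5)(-5w³ - 5w² + 70w + 120) + (28w² - 56w - 224)
  -5w³ - 5w² + 70w + 120 = (-(5/28)w - 15/28)(28w² - 56w - 224) + (0)
Last nonzero remainder: 28w² - 56w - 224. Dividing through by 28 gives the monic gcd w² - 2w - 8.

w² - 2w - 8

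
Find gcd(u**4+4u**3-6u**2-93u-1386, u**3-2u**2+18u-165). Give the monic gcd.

u**2+3u+33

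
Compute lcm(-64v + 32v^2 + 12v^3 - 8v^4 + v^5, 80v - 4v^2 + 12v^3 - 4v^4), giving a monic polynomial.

-320v + 96v^2 + 28v^3 + 4v^4 + 9v^5 - 7v^6 + v^7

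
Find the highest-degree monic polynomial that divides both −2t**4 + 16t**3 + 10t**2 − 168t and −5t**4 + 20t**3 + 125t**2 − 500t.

Euclidean algorithm in ℚ[t]:
  −2t**4 + 16t**3 + 10t**2 − 168t = (2/5)(−5t**4 + 20t**3 + 125t**2 − 500t) + (8t**3 − 40t**2 + 32t)
  −5t**4 + 20t**3 + 125t**2 − 500t = (−(5/8)t − 5/8)(8t**3 − 40t**2 + 32t) + (120t**2 − 480t)
  8t**3 − 40t**2 + 32t = ((1/15)t − 1/15)(120t**2 − 480t) + (0)
Last nonzero remainder: 120t**2 − 480t. Dividing through by 120 gives the monic gcd t**2 − 4t.

t**2 − 4t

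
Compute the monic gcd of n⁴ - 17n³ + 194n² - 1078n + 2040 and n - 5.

Repeated division with remainder:
  n⁴ - 17n³ + 194n² - 1078n + 2040 = (n³ - 12n² + 134n - 408)(n - 5) + (0)
The last nonzero remainder n - 5 is already monic.

n - 5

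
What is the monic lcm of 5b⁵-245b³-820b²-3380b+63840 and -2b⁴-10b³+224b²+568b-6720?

b⁶+10b⁵-49b⁴-654b³-2316b²+6008b+127680

Apply the Euclidean algorithm:
  5b⁵-245b³-820b²-3380b+63840 = (-(5/2)b+25/2)(-2b⁴-10b³+224b²+568b-6720) + (440b³-2200b²-27280b+147840)
  -2b⁴-10b³+224b²+568b-6720 = (-(1/220)b-1/22)(440b³-2200b²-27280b+147840) + (0)
Last nonzero remainder: 440b³-2200b²-27280b+147840. Dividing through by 440 gives the monic gcd b³-5b²-62b+336.
Then lcm(f, g) = f·g / gcd(f, g); expanding and making the result monic gives the answer.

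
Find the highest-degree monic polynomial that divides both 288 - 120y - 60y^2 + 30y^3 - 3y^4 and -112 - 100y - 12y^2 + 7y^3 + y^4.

-8 - 2y + y^2

Repeated division with remainder:
  -3y^4 + 30y^3 - 60y^2 - 120y + 288 = (-3)(y^4 + 7y^3 - 12y^2 - 100y - 112) + (51y^3 - 96y^2 - 420y - 48)
  y^4 + 7y^3 - 12y^2 - 100y - 112 = ((1/51)y + 151/867)(51y^3 - 96y^2 - 420y - 48) + ((3744/289)y^2 - (7488/289)y - 29952/289)
  51y^3 - 96y^2 - 420y - 48 = ((4913/1248)y + 289/624)((3744/289)y^2 - (7488/289)y - 29952/289) + (0)
Last nonzero remainder: (3744/289)y^2 - (7488/289)y - 29952/289. Dividing through by 3744/289 gives the monic gcd y^2 - 2y - 8.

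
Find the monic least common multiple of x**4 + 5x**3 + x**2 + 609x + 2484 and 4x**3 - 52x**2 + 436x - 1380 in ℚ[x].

Apply the Euclidean algorithm:
  x**4 + 5x**3 + x**2 + 609x + 2484 = ((1/4)x + 9/2)(4x**3 - 52x**2 + 436x - 1380) + (126x**2 - 1008x + 8694)
  4x**3 - 52x**2 + 436x - 1380 = ((2/63)x - 10/63)(126x**2 - 1008x + 8694) + (0)
Last nonzero remainder: 126x**2 - 1008x + 8694. Dividing through by 126 gives the monic gcd x**2 - 8x + 69.
Then lcm(f, g) = f·g / gcd(f, g); expanding and making the result monic gives the answer.

x**5 - 24x**3 + 604x**2 - 561x - 12420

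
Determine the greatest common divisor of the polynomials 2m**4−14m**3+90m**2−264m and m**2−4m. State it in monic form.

m**2−4m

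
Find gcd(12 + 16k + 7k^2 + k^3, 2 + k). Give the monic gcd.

Repeated division with remainder:
  k^3 + 7k^2 + 16k + 12 = (k^2 + 5k + 6)(k + 2) + (0)
The last nonzero remainder k + 2 is already monic.

2 + k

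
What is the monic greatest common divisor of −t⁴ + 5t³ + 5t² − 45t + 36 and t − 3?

t − 3

By polynomial division,
  −t⁴ + 5t³ + 5t² − 45t + 36 = (−t³ + 2t² + 11t − 12)(t − 3) + (0)
The last nonzero remainder t − 3 is already monic.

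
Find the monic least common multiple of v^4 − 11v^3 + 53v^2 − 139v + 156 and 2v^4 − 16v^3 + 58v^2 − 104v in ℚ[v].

v^5 − 11v^4 + 53v^3 − 139v^2 + 156v

Euclidean algorithm in ℚ[v]:
  v^4 − 11v^3 + 53v^2 − 139v + 156 = (1/2)(2v^4 − 16v^3 + 58v^2 − 104v) + (−3v^3 + 24v^2 − 87v + 156)
  2v^4 − 16v^3 + 58v^2 − 104v = (−(2/3)v)(−3v^3 + 24v^2 − 87v + 156) + (0)
Last nonzero remainder: −3v^3 + 24v^2 − 87v + 156. Dividing through by −3 gives the monic gcd v^3 − 8v^2 + 29v − 52.
Then lcm(f, g) = f·g / gcd(f, g); expanding and making the result monic gives the answer.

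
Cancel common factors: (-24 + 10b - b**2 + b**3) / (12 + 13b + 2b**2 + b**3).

Apply the Euclidean algorithm:
  b**3 - b**2 + 10b - 24 = (b**3 + 2b**2 + 13b + 12) + (-3b**2 - 3b - 36)
  b**3 + 2b**2 + 13b + 12 = (-(1/3)b - 1/3)(-3b**2 - 3b - 36) + (0)
Last nonzero remainder: -3b**2 - 3b - 36. Dividing through by -3 gives the monic gcd b**2 + b + 12.
Cancel b**2 + b + 12 from numerator and denominator to get the reduced form.

(-2 + b)/(1 + b)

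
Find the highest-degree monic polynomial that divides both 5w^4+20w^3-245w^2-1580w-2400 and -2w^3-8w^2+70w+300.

w+5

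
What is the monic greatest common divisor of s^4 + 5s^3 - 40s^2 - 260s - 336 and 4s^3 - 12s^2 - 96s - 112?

By polynomial division,
  s^4 + 5s^3 - 40s^2 - 260s - 336 = ((1/4)s + 2)(4s^3 - 12s^2 - 96s - 112) + (8s^2 - 40s - 112)
  4s^3 - 12s^2 - 96s - 112 = ((1/2)s + 1)(8s^2 - 40s - 112) + (0)
Last nonzero remainder: 8s^2 - 40s - 112. Dividing through by 8 gives the monic gcd s^2 - 5s - 14.

s^2 - 5s - 14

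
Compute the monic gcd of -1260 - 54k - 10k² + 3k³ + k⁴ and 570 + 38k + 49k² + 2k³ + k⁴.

30 + 2k + k²

Euclidean algorithm in ℚ[k]:
  k⁴ + 3k³ - 10k² - 54k - 1260 = (k⁴ + 2k³ + 49k² + 38k + 570) + (k³ - 59k² - 92k - 1830)
  k⁴ + 2k³ + 49k² + 38k + 570 = (k + 61)(k³ - 59k² - 92k - 1830) + (3740k² + 7480k + 112200)
  k³ - 59k² - 92k - 1830 = ((1/3740)k - 61/3740)(3740k² + 7480k + 112200) + (0)
Last nonzero remainder: 3740k² + 7480k + 112200. Dividing through by 3740 gives the monic gcd k² + 2k + 30.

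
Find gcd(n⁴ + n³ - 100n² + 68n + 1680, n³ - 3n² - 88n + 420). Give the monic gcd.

By polynomial division,
  n⁴ + n³ - 100n² + 68n + 1680 = (n + 4)(n³ - 3n² - 88n + 420) + (0)
The last nonzero remainder n³ - 3n² - 88n + 420 is already monic.

n³ - 3n² - 88n + 420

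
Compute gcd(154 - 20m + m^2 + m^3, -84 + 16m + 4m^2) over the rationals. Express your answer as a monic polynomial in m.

Apply the Euclidean algorithm:
  m^3 + m^2 - 20m + 154 = ((1/4)m - 3/4)(4m^2 + 16m - 84) + (13m + 91)
  4m^2 + 16m - 84 = ((4/13)m - 12/13)(13m + 91) + (0)
Last nonzero remainder: 13m + 91. Dividing through by 13 gives the monic gcd m + 7.

7 + m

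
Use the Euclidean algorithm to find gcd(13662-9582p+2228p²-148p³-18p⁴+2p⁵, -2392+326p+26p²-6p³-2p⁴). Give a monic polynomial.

23-8p+p²

By polynomial division,
  2p⁵-18p⁴-148p³+2228p²-9582p+13662 = (-p+12)(-2p⁴-6p³+26p²+326p-2392) + (-50p³+2242p²-15886p+42366)
  -2p⁴-6p³+26p²+326p-2392 = ((1/25)p+1196/625)(-50p³+2242p²-15886p+42366) + (-(2268032/625)p²+(18144256/625)p-52164736/625)
  -50p³+2242p²-15886p+42366 = ((15625/1134016)p-575625/1134016)(-(2268032/625)p²+(18144256/625)p-52164736/625) + (0)
Last nonzero remainder: -(2268032/625)p²+(18144256/625)p-52164736/625. Dividing through by -2268032/625 gives the monic gcd p²-8p+23.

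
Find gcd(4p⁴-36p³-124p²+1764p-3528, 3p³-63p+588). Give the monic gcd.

Repeated division with remainder:
  4p⁴-36p³-124p²+1764p-3528 = ((4/3)p-12)(3p³-63p+588) + (-40p²+224p+3528)
  3p³-63p+588 = (-(3/40)p-21/50)(-40p²+224p+3528) + ((7392/25)p+51744/25)
  -40p²+224p+3528 = (-(125/924)p+75/44)((7392/25)p+51744/25) + (0)
Last nonzero remainder: (7392/25)p+51744/25. Dividing through by 7392/25 gives the monic gcd p+7.

p+7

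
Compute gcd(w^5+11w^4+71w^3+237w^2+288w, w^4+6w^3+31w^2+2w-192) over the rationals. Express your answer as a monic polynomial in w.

w^3+8w^2+47w+96

Repeated division with remainder:
  w^5+11w^4+71w^3+237w^2+288w = (w+5)(w^4+6w^3+31w^2+2w-192) + (10w^3+80w^2+470w+960)
  w^4+6w^3+31w^2+2w-192 = ((1/10)w-1/5)(10w^3+80w^2+470w+960) + (0)
Last nonzero remainder: 10w^3+80w^2+470w+960. Dividing through by 10 gives the monic gcd w^3+8w^2+47w+96.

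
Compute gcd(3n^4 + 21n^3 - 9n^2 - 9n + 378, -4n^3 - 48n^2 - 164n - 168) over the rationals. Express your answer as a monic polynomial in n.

n^2 + 10n + 21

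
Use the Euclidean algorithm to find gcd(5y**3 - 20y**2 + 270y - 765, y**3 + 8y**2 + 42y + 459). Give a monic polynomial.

By polynomial division,
  5y**3 - 20y**2 + 270y - 765 = (5)(y**3 + 8y**2 + 42y + 459) + (-60y**2 + 60y - 3060)
  y**3 + 8y**2 + 42y + 459 = (-(1/60)y - 3/20)(-60y**2 + 60y - 3060) + (0)
Last nonzero remainder: -60y**2 + 60y - 3060. Dividing through by -60 gives the monic gcd y**2 - y + 51.

y**2 - y + 51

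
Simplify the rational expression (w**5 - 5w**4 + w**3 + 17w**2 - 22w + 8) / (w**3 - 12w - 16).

By polynomial division,
  w**5 - 5w**4 + w**3 + 17w**2 - 22w + 8 = (w**2 - 5w + 13)(w**3 - 12w - 16) + (-27w**2 + 54w + 216)
  w**3 - 12w - 16 = (-(1/27)w - 2/27)(-27w**2 + 54w + 216) + (0)
Last nonzero remainder: -27w**2 + 54w + 216. Dividing through by -27 gives the monic gcd w**2 - 2w - 8.
Cancel w**2 - 2w - 8 from numerator and denominator to get the reduced form.

(w**3 - 3w**2 + 3w - 1)/(w + 2)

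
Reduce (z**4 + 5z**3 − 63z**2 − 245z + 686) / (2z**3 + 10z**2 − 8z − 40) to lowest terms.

(z**3 + 7z**2 − 49z − 343)/(2z**2 + 14z + 20)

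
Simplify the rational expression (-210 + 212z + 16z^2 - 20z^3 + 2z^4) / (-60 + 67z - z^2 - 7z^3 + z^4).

(-14 + 2z)/(-4 + z)

Repeated division with remainder:
  2z^4 - 20z^3 + 16z^2 + 212z - 210 = (2)(z^4 - 7z^3 - z^2 + 67z - 60) + (-6z^3 + 18z^2 + 78z - 90)
  z^4 - 7z^3 - z^2 + 67z - 60 = (-(1/6)z + 2/3)(-6z^3 + 18z^2 + 78z - 90) + (0)
Last nonzero remainder: -6z^3 + 18z^2 + 78z - 90. Dividing through by -6 gives the monic gcd z^3 - 3z^2 - 13z + 15.
Cancel z^3 - 3z^2 - 13z + 15 from numerator and denominator to get the reduced form.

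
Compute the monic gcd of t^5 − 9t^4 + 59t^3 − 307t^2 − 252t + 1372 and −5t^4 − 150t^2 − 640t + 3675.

By polynomial division,
  t^5 − 9t^4 + 59t^3 − 307t^2 − 252t + 1372 = (−(1/5)t + 9/5)(−5t^4 − 150t^2 − 640t + 3675) + (29t^3 − 165t^2 + 1635t − 5243)
  −5t^4 − 150t^2 − 640t + 3675 = (−(5/29)t − 825/841)(29t^3 − 165t^2 + 1635t − 5243) + (−(25200/841)t^2 + (50400/841)t − 1234800/841)
  29t^3 − 165t^2 + 1635t − 5243 = (−(24389/25200)t + 89987/25200)(−(25200/841)t^2 + (50400/841)t − 1234800/841) + (0)
Last nonzero remainder: −(25200/841)t^2 + (50400/841)t − 1234800/841. Dividing through by −25200/841 gives the monic gcd t^2 − 2t + 49.

t^2 − 2t + 49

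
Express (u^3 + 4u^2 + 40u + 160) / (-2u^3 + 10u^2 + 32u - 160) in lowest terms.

(-u^2 - 40)/(2u^2 - 18u + 40)

By polynomial division,
  u^3 + 4u^2 + 40u + 160 = (-1/2)(-2u^3 + 10u^2 + 32u - 160) + (9u^2 + 56u + 80)
  -2u^3 + 10u^2 + 32u - 160 = (-(2/9)u + 202/81)(9u^2 + 56u + 80) + (-(7280/81)u - 29120/81)
  9u^2 + 56u + 80 = (-(729/7280)u - 81/364)(-(7280/81)u - 29120/81) + (0)
Last nonzero remainder: -(7280/81)u - 29120/81. Dividing through by -7280/81 gives the monic gcd u + 4.
Cancel u + 4 from numerator and denominator to get the reduced form.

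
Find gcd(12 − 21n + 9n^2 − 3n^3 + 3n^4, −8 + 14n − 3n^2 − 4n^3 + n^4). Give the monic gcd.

Repeated division with remainder:
  3n^4 − 3n^3 + 9n^2 − 21n + 12 = (3)(n^4 − 4n^3 − 3n^2 + 14n − 8) + (9n^3 + 18n^2 − 63n + 36)
  n^4 − 4n^3 − 3n^2 + 14n − 8 = ((1/9)n − 2/3)(9n^3 + 18n^2 − 63n + 36) + (16n^2 − 32n + 16)
  9n^3 + 18n^2 − 63n + 36 = ((9/16)n + 9/4)(16n^2 − 32n + 16) + (0)
Last nonzero remainder: 16n^2 − 32n + 16. Dividing through by 16 gives the monic gcd n^2 − 2n + 1.

1 − 2n + n^2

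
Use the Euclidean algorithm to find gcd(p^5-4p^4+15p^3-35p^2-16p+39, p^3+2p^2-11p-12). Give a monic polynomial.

Apply the Euclidean algorithm:
  p^5-4p^4+15p^3-35p^2-16p+39 = (p^2-6p+38)(p^3+2p^2-11p-12) + (-165p^2+330p+495)
  p^3+2p^2-11p-12 = (-(1/165)p-4/165)(-165p^2+330p+495) + (0)
Last nonzero remainder: -165p^2+330p+495. Dividing through by -165 gives the monic gcd p^2-2p-3.

p^2-2p-3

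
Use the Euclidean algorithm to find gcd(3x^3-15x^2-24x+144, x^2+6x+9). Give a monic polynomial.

By polynomial division,
  3x^3-15x^2-24x+144 = (3x-33)(x^2+6x+9) + (147x+441)
  x^2+6x+9 = ((1/147)x+1/49)(147x+441) + (0)
Last nonzero remainder: 147x+441. Dividing through by 147 gives the monic gcd x+3.

x+3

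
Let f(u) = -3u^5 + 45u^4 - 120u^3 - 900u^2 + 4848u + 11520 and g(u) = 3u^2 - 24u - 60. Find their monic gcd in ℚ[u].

Apply the Euclidean algorithm:
  -3u^5 + 45u^4 - 120u^3 - 900u^2 + 4848u + 11520 = (-u^3 + 7u^2 - 4u - 192)(3u^2 - 24u - 60) + (0)
Last nonzero remainder: 3u^2 - 24u - 60. Dividing through by 3 gives the monic gcd u^2 - 8u - 20.

u^2 - 8u - 20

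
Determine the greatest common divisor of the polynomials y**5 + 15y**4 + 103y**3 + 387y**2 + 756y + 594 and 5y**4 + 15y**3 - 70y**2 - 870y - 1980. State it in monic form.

y**3 + 9y**2 + 40y + 66

Apply the Euclidean algorithm:
  y**5 + 15y**4 + 103y**3 + 387y**2 + 756y + 594 = ((1/5)y + 12/5)(5y**4 + 15y**3 - 70y**2 - 870y - 1980) + (81y**3 + 729y**2 + 3240y + 5346)
  5y**4 + 15y**3 - 70y**2 - 870y - 1980 = ((5/81)y - 10/27)(81y**3 + 729y**2 + 3240y + 5346) + (0)
Last nonzero remainder: 81y**3 + 729y**2 + 3240y + 5346. Dividing through by 81 gives the monic gcd y**3 + 9y**2 + 40y + 66.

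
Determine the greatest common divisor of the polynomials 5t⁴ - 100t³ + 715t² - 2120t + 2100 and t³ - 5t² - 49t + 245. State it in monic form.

t² - 12t + 35

By polynomial division,
  5t⁴ - 100t³ + 715t² - 2120t + 2100 = (5t - 75)(t³ - 5t² - 49t + 245) + (585t² - 7020t + 20475)
  t³ - 5t² - 49t + 245 = ((1/585)t + 7/585)(585t² - 7020t + 20475) + (0)
Last nonzero remainder: 585t² - 7020t + 20475. Dividing through by 585 gives the monic gcd t² - 12t + 35.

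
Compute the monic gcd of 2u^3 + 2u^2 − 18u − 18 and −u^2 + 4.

Apply the Euclidean algorithm:
  2u^3 + 2u^2 − 18u − 18 = (−2u − 2)(−u^2 + 4) + (−10u − 10)
  −u^2 + 4 = ((1/10)u − 1/10)(−10u − 10) + (3)
  −10u − 10 = (−(10/3)u − 10/3)(3) + (0)
The last nonzero remainder is the constant 3, so the polynomials are coprime and gcd = 1.

1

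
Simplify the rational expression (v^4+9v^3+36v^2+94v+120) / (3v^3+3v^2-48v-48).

(v^3+5v^2+16v+30)/(3v^2-9v-12)

Euclidean algorithm in ℚ[v]:
  v^4+9v^3+36v^2+94v+120 = ((1/3)v+8/3)(3v^3+3v^2-48v-48) + (44v^2+238v+248)
  3v^3+3v^2-48v-48 = ((3/44)v-291/968)(44v^2+238v+248) + ((3213/484)v+3213/121)
  44v^2+238v+248 = ((21296/3213)v+30008/3213)((3213/484)v+3213/121) + (0)
Last nonzero remainder: (3213/484)v+3213/121. Dividing through by 3213/484 gives the monic gcd v+4.
Cancel v+4 from numerator and denominator to get the reduced form.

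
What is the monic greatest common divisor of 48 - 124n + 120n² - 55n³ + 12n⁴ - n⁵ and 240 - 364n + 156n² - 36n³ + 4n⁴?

4 - 5n + n²

By polynomial division,
  -n⁵ + 12n⁴ - 55n³ + 120n² - 124n + 48 = (-(1/4)n + 3/4)(4n⁴ - 36n³ + 156n² - 364n + 240) + (11n³ - 88n² + 209n - 132)
  4n⁴ - 36n³ + 156n² - 364n + 240 = ((4/11)n - 4/11)(11n³ - 88n² + 209n - 132) + (48n² - 240n + 192)
  11n³ - 88n² + 209n - 132 = ((11/48)n - 11/16)(48n² - 240n + 192) + (0)
Last nonzero remainder: 48n² - 240n + 192. Dividing through by 48 gives the monic gcd n² - 5n + 4.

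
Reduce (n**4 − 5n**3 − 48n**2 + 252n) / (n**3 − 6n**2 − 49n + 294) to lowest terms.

(n**2 − 6n)/(n − 7)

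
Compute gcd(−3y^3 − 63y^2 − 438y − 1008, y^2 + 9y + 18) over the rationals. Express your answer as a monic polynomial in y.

By polynomial division,
  −3y^3 − 63y^2 − 438y − 1008 = (−3y − 36)(y^2 + 9y + 18) + (−60y − 360)
  y^2 + 9y + 18 = (−(1/60)y − 1/20)(−60y − 360) + (0)
Last nonzero remainder: −60y − 360. Dividing through by −60 gives the monic gcd y + 6.

y + 6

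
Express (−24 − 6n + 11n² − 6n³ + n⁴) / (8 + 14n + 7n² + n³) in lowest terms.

(−24 + 18n − 7n² + n³)/(8 + 6n + n²)

Apply the Euclidean algorithm:
  n⁴ − 6n³ + 11n² − 6n − 24 = (n − 13)(n³ + 7n² + 14n + 8) + (88n² + 168n + 80)
  n³ + 7n² + 14n + 8 = ((1/88)n + 7/121)(88n² + 168n + 80) + ((408/121)n + 408/121)
  88n² + 168n + 80 = ((1331/51)n + 1210/51)((408/121)n + 408/121) + (0)
Last nonzero remainder: (408/121)n + 408/121. Dividing through by 408/121 gives the monic gcd n + 1.
Cancel n + 1 from numerator and denominator to get the reduced form.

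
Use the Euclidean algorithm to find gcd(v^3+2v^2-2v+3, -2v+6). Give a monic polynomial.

1

Apply the Euclidean algorithm:
  v^3+2v^2-2v+3 = (-(1/2)v^2-(5/2)v-13/2)(-2v+6) + (42)
  -2v+6 = (-(1/21)v+1/7)(42) + (0)
The last nonzero remainder is the constant 42, so the polynomials are coprime and gcd = 1.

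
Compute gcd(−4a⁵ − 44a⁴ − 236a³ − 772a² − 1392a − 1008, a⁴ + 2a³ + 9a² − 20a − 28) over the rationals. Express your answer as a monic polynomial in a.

a² + 3a + 14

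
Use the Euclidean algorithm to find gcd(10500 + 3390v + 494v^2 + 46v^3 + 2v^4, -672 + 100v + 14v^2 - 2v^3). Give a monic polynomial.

7 + v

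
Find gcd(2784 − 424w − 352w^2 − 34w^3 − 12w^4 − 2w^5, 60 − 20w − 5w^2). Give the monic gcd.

Euclidean algorithm in ℚ[w]:
  −2w^5 − 12w^4 − 34w^3 − 352w^2 − 424w + 2784 = ((2/5)w^3 + (4/5)w^2 + (42/5)w + 232/5)(−5w^2 − 20w + 60) + (0)
Last nonzero remainder: −5w^2 − 20w + 60. Dividing through by −5 gives the monic gcd w^2 + 4w − 12.

−12 + 4w + w^2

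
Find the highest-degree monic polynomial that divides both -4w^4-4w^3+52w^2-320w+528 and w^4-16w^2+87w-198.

Euclidean algorithm in ℚ[w]:
  -4w^4-4w^3+52w^2-320w+528 = (-4)(w^4-16w^2+87w-198) + (-4w^3-12w^2+28w-264)
  w^4-16w^2+87w-198 = (-(1/4)w+3/4)(-4w^3-12w^2+28w-264) + (0)
Last nonzero remainder: -4w^3-12w^2+28w-264. Dividing through by -4 gives the monic gcd w^3+3w^2-7w+66.

w^3+3w^2-7w+66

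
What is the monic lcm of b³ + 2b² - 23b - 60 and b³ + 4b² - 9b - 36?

Euclidean algorithm in ℚ[b]:
  b³ + 2b² - 23b - 60 = (b³ + 4b² - 9b - 36) + (-2b² - 14b - 24)
  b³ + 4b² - 9b - 36 = (-(1/2)b + 3/2)(-2b² - 14b - 24) + (0)
Last nonzero remainder: -2b² - 14b - 24. Dividing through by -2 gives the monic gcd b² + 7b + 12.
Then lcm(f, g) = f·g / gcd(f, g); expanding and making the result monic gives the answer.

b⁴ - b³ - 29b² + 9b + 180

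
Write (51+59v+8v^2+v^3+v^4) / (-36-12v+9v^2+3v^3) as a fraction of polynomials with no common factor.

(17+14v-2v^2+v^3)/(-12+3v^2)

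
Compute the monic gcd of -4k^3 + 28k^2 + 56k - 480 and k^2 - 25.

Repeated division with remainder:
  -4k^3 + 28k^2 + 56k - 480 = (-4k + 28)(k^2 - 25) + (-44k + 220)
  k^2 - 25 = (-(1/44)k - 5/44)(-44k + 220) + (0)
Last nonzero remainder: -44k + 220. Dividing through by -44 gives the monic gcd k - 5.

k - 5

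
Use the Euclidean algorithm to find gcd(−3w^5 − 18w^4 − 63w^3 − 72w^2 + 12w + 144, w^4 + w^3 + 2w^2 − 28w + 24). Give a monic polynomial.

w^3 + 3w^2 + 8w − 12

Repeated division with remainder:
  −3w^5 − 18w^4 − 63w^3 − 72w^2 + 12w + 144 = (−3w − 15)(w^4 + w^3 + 2w^2 − 28w + 24) + (−42w^3 − 126w^2 − 336w + 504)
  w^4 + w^3 + 2w^2 − 28w + 24 = (−(1/42)w + 1/21)(−42w^3 − 126w^2 − 336w + 504) + (0)
Last nonzero remainder: −42w^3 − 126w^2 − 336w + 504. Dividing through by −42 gives the monic gcd w^3 + 3w^2 + 8w − 12.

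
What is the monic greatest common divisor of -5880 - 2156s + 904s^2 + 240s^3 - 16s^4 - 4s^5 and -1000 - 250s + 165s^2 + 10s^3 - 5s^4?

10 + 7s + s^2

Euclidean algorithm in ℚ[s]:
  -4s^5 - 16s^4 + 240s^3 + 904s^2 - 2156s - 5880 = ((4/5)s + 24/5)(-5s^4 + 10s^3 + 165s^2 - 250s - 1000) + (60s^3 + 312s^2 - 156s - 1080)
  -5s^4 + 10s^3 + 165s^2 - 250s - 1000 = (-(1/12)s + 3/5)(60s^3 + 312s^2 - 156s - 1080) + (-(176/5)s^2 - (1232/5)s - 352)
  60s^3 + 312s^2 - 156s - 1080 = (-(75/44)s + 135/44)(-(176/5)s^2 - (1232/5)s - 352) + (0)
Last nonzero remainder: -(176/5)s^2 - (1232/5)s - 352. Dividing through by -176/5 gives the monic gcd s^2 + 7s + 10.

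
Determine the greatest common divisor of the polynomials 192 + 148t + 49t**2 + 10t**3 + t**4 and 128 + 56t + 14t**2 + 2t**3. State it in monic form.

Euclidean algorithm in ℚ[t]:
  t**4 + 10t**3 + 49t**2 + 148t + 192 = ((1/2)t + 3/2)(2t**3 + 14t**2 + 56t + 128) + (0)
Last nonzero remainder: 2t**3 + 14t**2 + 56t + 128. Dividing through by 2 gives the monic gcd t**3 + 7t**2 + 28t + 64.

64 + 28t + 7t**2 + t**3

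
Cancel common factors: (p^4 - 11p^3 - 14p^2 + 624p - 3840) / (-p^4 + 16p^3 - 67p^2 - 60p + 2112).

Repeated division with remainder:
  p^4 - 11p^3 - 14p^2 + 624p - 3840 = (-1)(-p^4 + 16p^3 - 67p^2 - 60p + 2112) + (5p^3 - 81p^2 + 564p - 1728)
  -p^4 + 16p^3 - 67p^2 - 60p + 2112 = (-(1/5)p - 1/25)(5p^3 - 81p^2 + 564p - 1728) + ((1064/25)p^2 - (9576/25)p + 51072/25)
  5p^3 - 81p^2 + 564p - 1728 = ((125/1064)p - 225/266)((1064/25)p^2 - (9576/25)p + 51072/25) + (0)
Last nonzero remainder: (1064/25)p^2 - (9576/25)p + 51072/25. Dividing through by 1064/25 gives the monic gcd p^2 - 9p + 48.
Cancel p^2 - 9p + 48 from numerator and denominator to get the reduced form.

(-p^2 + 2p + 80)/(p^2 - 7p - 44)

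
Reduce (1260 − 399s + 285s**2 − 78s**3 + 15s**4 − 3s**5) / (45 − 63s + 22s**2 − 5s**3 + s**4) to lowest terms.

Repeated division with remainder:
  −3s**5 + 15s**4 − 78s**3 + 285s**2 − 399s + 1260 = (−3s)(s**4 − 5s**3 + 22s**2 − 63s + 45) + (−12s**3 + 96s**2 − 264s + 1260)
  s**4 − 5s**3 + 22s**2 − 63s + 45 = (−(1/12)s − 1/4)(−12s**3 + 96s**2 − 264s + 1260) + (24s**2 − 24s + 360)
  −12s**3 + 96s**2 − 264s + 1260 = (−(1/2)s + 7/2)(24s**2 − 24s + 360) + (0)
Last nonzero remainder: 24s**2 − 24s + 360. Dividing through by 24 gives the monic gcd s**2 − s + 15.
Cancel s**2 − s + 15 from numerator and denominator to get the reduced form.

(84 − 21s + 12s**2 − 3s**3)/(3 − 4s + s**2)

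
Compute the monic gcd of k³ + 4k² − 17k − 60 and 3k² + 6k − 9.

k + 3

Euclidean algorithm in ℚ[k]:
  k³ + 4k² − 17k − 60 = ((1/3)k + 2/3)(3k² + 6k − 9) + (−18k − 54)
  3k² + 6k − 9 = (−(1/6)k + 1/6)(−18k − 54) + (0)
Last nonzero remainder: −18k − 54. Dividing through by −18 gives the monic gcd k + 3.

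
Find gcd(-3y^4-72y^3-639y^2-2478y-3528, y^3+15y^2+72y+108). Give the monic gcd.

Euclidean algorithm in ℚ[y]:
  -3y^4-72y^3-639y^2-2478y-3528 = (-3y-27)(y^3+15y^2+72y+108) + (-18y^2-210y-612)
  y^3+15y^2+72y+108 = (-(1/18)y-5/27)(-18y^2-210y-612) + (-(8/9)y-16/3)
  -18y^2-210y-612 = ((81/4)y+459/4)(-(8/9)y-16/3) + (0)
Last nonzero remainder: -(8/9)y-16/3. Dividing through by -8/9 gives the monic gcd y+6.

y+6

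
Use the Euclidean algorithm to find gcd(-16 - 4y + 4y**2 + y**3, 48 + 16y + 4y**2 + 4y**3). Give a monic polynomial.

By polynomial division,
  y**3 + 4y**2 - 4y - 16 = (1/4)(4y**3 + 4y**2 + 16y + 48) + (3y**2 - 8y - 28)
  4y**3 + 4y**2 + 16y + 48 = ((4/3)y + 44/9)(3y**2 - 8y - 28) + ((832/9)y + 1664/9)
  3y**2 - 8y - 28 = ((27/832)y - 63/416)((832/9)y + 1664/9) + (0)
Last nonzero remainder: (832/9)y + 1664/9. Dividing through by 832/9 gives the monic gcd y + 2.

2 + y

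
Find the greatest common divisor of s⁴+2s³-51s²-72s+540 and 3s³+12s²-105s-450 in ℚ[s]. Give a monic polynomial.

Apply the Euclidean algorithm:
  s⁴+2s³-51s²-72s+540 = ((1/3)s-2/3)(3s³+12s²-105s-450) + (-8s²+8s+240)
  3s³+12s²-105s-450 = (-(3/8)s-15/8)(-8s²+8s+240) + (0)
Last nonzero remainder: -8s²+8s+240. Dividing through by -8 gives the monic gcd s²-s-30.

s²-s-30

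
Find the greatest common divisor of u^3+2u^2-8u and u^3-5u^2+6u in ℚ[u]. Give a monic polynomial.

u^2-2u

By polynomial division,
  u^3+2u^2-8u = (u^3-5u^2+6u) + (7u^2-14u)
  u^3-5u^2+6u = ((1/7)u-3/7)(7u^2-14u) + (0)
Last nonzero remainder: 7u^2-14u. Dividing through by 7 gives the monic gcd u^2-2u.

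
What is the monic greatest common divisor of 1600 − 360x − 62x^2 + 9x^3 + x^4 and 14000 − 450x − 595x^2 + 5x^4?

Apply the Euclidean algorithm:
  x^4 + 9x^3 − 62x^2 − 360x + 1600 = (1/5)(5x^4 − 595x^2 − 450x + 14000) + (9x^3 + 57x^2 − 270x − 1200)
  5x^4 − 595x^2 − 450x + 14000 = ((5/9)x − 95/27)(9x^3 + 57x^2 − 270x − 1200) + (−(2200/9)x^2 − (2200/3)x + 88000/9)
  9x^3 + 57x^2 − 270x − 1200 = (−(81/2200)x − 27/220)(−(2200/9)x^2 − (2200/3)x + 88000/9) + (0)
Last nonzero remainder: −(2200/9)x^2 − (2200/3)x + 88000/9. Dividing through by −2200/9 gives the monic gcd x^2 + 3x − 40.

−40 + 3x + x^2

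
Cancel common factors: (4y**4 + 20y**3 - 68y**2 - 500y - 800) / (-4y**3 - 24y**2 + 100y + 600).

(-y**2 - 5y - 8)/(y + 6)

Repeated division with remainder:
  4y**4 + 20y**3 - 68y**2 - 500y - 800 = (-y + 1)(-4y**3 - 24y**2 + 100y + 600) + (56y**2 - 1400)
  -4y**3 - 24y**2 + 100y + 600 = (-(1/14)y - 3/7)(56y**2 - 1400) + (0)
Last nonzero remainder: 56y**2 - 1400. Dividing through by 56 gives the monic gcd y**2 - 25.
Cancel y**2 - 25 from numerator and denominator to get the reduced form.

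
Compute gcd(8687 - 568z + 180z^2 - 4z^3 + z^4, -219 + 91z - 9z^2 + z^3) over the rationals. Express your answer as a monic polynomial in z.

Repeated division with remainder:
  z^4 - 4z^3 + 180z^2 - 568z + 8687 = (z + 5)(z^3 - 9z^2 + 91z - 219) + (134z^2 - 804z + 9782)
  z^3 - 9z^2 + 91z - 219 = ((1/134)z - 3/134)(134z^2 - 804z + 9782) + (0)
Last nonzero remainder: 134z^2 - 804z + 9782. Dividing through by 134 gives the monic gcd z^2 - 6z + 73.

73 - 6z + z^2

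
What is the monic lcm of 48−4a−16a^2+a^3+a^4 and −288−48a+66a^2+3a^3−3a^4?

Euclidean algorithm in ℚ[a]:
  a^4+a^3−16a^2−4a+48 = (−1/3)(−3a^4+3a^3+66a^2−48a−288) + (2a^3+6a^2−20a−48)
  −3a^4+3a^3+66a^2−48a−288 = (−(3/2)a+6)(2a^3+6a^2−20a−48) + (0)
Last nonzero remainder: 2a^3+6a^2−20a−48. Dividing through by 2 gives the monic gcd a^3+3a^2−10a−24.
Then lcm(f, g) = f·g / gcd(f, g); expanding and making the result monic gives the answer.

−192+64a+60a^2−20a^3−3a^4+a^5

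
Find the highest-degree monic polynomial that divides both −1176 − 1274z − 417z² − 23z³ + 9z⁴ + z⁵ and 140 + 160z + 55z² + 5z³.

14 + 9z + z²

Euclidean algorithm in ℚ[z]:
  z⁵ + 9z⁴ − 23z³ − 417z² − 1274z − 1176 = ((1/5)z² − (2/5)z − 33/5)(5z³ + 55z² + 160z + 140) + (−18z² − 162z − 252)
  5z³ + 55z² + 160z + 140 = (−(5/18)z − 5/9)(−18z² − 162z − 252) + (0)
Last nonzero remainder: −18z² − 162z − 252. Dividing through by −18 gives the monic gcd z² + 9z + 14.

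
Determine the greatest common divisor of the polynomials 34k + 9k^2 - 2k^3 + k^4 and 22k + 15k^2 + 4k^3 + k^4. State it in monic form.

2k + k^2

Apply the Euclidean algorithm:
  k^4 - 2k^3 + 9k^2 + 34k = (k^4 + 4k^3 + 15k^2 + 22k) + (-6k^3 - 6k^2 + 12k)
  k^4 + 4k^3 + 15k^2 + 22k = (-(1/6)k - 1/2)(-6k^3 - 6k^2 + 12k) + (14k^2 + 28k)
  -6k^3 - 6k^2 + 12k = (-(3/7)k + 3/7)(14k^2 + 28k) + (0)
Last nonzero remainder: 14k^2 + 28k. Dividing through by 14 gives the monic gcd k^2 + 2k.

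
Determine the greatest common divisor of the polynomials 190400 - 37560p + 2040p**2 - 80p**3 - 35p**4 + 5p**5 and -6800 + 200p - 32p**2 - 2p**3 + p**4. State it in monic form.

Apply the Euclidean algorithm:
  5p**5 - 35p**4 - 80p**3 + 2040p**2 - 37560p + 190400 = (5p - 25)(p**4 - 2p**3 - 32p**2 + 200p - 6800) + (30p**3 + 240p**2 + 1440p + 20400)
  p**4 - 2p**3 - 32p**2 + 200p - 6800 = ((1/30)p - 1/3)(30p**3 + 240p**2 + 1440p + 20400) + (0)
Last nonzero remainder: 30p**3 + 240p**2 + 1440p + 20400. Dividing through by 30 gives the monic gcd p**3 + 8p**2 + 48p + 680.

680 + 48p + 8p**2 + p**3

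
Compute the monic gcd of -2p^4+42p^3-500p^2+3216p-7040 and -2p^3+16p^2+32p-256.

p^2-12p+32

Repeated division with remainder:
  -2p^4+42p^3-500p^2+3216p-7040 = (p-13)(-2p^3+16p^2+32p-256) + (-324p^2+3888p-10368)
  -2p^3+16p^2+32p-256 = ((1/162)p+2/81)(-324p^2+3888p-10368) + (0)
Last nonzero remainder: -324p^2+3888p-10368. Dividing through by -324 gives the monic gcd p^2-12p+32.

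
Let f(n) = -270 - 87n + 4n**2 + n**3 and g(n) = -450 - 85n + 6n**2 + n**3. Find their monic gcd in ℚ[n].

-90 + n + n**2

Euclidean algorithm in ℚ[n]:
  n**3 + 4n**2 - 87n - 270 = (n**3 + 6n**2 - 85n - 450) + (-2n**2 - 2n + 180)
  n**3 + 6n**2 - 85n - 450 = (-(1/2)n - 5/2)(-2n**2 - 2n + 180) + (0)
Last nonzero remainder: -2n**2 - 2n + 180. Dividing through by -2 gives the monic gcd n**2 + n - 90.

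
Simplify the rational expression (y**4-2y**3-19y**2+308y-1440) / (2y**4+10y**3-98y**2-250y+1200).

(y**2-5y+36)/(2y**2+4y-30)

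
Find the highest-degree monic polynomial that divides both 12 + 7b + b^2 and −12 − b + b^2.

3 + b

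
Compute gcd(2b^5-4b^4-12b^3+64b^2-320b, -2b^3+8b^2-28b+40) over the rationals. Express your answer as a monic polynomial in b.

Euclidean algorithm in ℚ[b]:
  2b^5-4b^4-12b^3+64b^2-320b = (-b^2-2b+12)(-2b^3+8b^2-28b+40) + (-48b^2+96b-480)
  -2b^3+8b^2-28b+40 = ((1/24)b-1/12)(-48b^2+96b-480) + (0)
Last nonzero remainder: -48b^2+96b-480. Dividing through by -48 gives the monic gcd b^2-2b+10.

b^2-2b+10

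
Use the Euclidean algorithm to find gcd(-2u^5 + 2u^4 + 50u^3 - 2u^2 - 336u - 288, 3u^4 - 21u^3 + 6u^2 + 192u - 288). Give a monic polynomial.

u^3 - 5u^2 - 8u + 48

Euclidean algorithm in ℚ[u]:
  -2u^5 + 2u^4 + 50u^3 - 2u^2 - 336u - 288 = (-(2/3)u - 4)(3u^4 - 21u^3 + 6u^2 + 192u - 288) + (-30u^3 + 150u^2 + 240u - 1440)
  3u^4 - 21u^3 + 6u^2 + 192u - 288 = (-(1/10)u + 1/5)(-30u^3 + 150u^2 + 240u - 1440) + (0)
Last nonzero remainder: -30u^3 + 150u^2 + 240u - 1440. Dividing through by -30 gives the monic gcd u^3 - 5u^2 - 8u + 48.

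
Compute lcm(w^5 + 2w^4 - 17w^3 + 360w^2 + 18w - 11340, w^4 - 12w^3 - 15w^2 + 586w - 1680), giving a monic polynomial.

w^7 - 12w^6 + 3w^5 + 694w^4 - 5838w^3 + 5688w^2 + 159624w - 544320

Euclidean algorithm in ℚ[w]:
  w^5 + 2w^4 - 17w^3 + 360w^2 + 18w - 11340 = (w + 14)(w^4 - 12w^3 - 15w^2 + 586w - 1680) + (166w^3 - 16w^2 - 6506w + 12180)
  w^4 - 12w^3 - 15w^2 + 586w - 1680 = ((1/166)w - 494/6889)(166w^3 - 16w^2 - 6506w + 12180) + ((158760/6889)w^2 + (317520/6889)w - 5556600/6889)
  166w^3 - 16w^2 - 6506w + 12180 = ((571787/79380)w - 199781/13230)((158760/6889)w^2 + (317520/6889)w - 5556600/6889) + (0)
Last nonzero remainder: (158760/6889)w^2 + (317520/6889)w - 5556600/6889. Dividing through by 158760/6889 gives the monic gcd w^2 + 2w - 35.
Then lcm(f, g) = f·g / gcd(f, g); expanding and making the result monic gives the answer.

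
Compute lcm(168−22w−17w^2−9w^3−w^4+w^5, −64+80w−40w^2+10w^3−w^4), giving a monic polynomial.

1344−848w+120w^2−26w^3+11w^4+3w^5−5w^6+w^7

Apply the Euclidean algorithm:
  w^5−w^4−9w^3−17w^2−22w+168 = (−w−9)(−w^4+10w^3−40w^2+80w−64) + (41w^3−297w^2+634w−408)
  −w^4+10w^3−40w^2+80w−64 = (−(1/41)w+113/1681)(41w^3−297w^2+634w−408) + (−(7685/1681)w^2+(46110/1681)w−61480/1681)
  41w^3−297w^2+634w−408 = (−(68921/7685)w+85731/7685)(−(7685/1681)w^2+(46110/1681)w−61480/1681) + (0)
Last nonzero remainder: −(7685/1681)w^2+(46110/1681)w−61480/1681. Dividing through by −7685/1681 gives the monic gcd w^2−6w+8.
Then lcm(f, g) = f·g / gcd(f, g); expanding and making the result monic gives the answer.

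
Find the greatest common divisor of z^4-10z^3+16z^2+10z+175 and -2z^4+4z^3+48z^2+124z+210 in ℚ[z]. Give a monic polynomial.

z^3-5z^2-9z-35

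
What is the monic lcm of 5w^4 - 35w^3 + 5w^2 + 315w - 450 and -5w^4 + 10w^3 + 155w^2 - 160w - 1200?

By polynomial division,
  5w^4 - 35w^3 + 5w^2 + 315w - 450 = (-1)(-5w^4 + 10w^3 + 155w^2 - 160w - 1200) + (-25w^3 + 160w^2 + 155w - 1650)
  -5w^4 + 10w^3 + 155w^2 - 160w - 1200 = ((1/5)w + 22/25)(-25w^3 + 160w^2 + 155w - 1650) + (-(84/5)w^2 + (168/5)w + 252)
  -25w^3 + 160w^2 + 155w - 1650 = ((125/84)w - 275/42)(-(84/5)w^2 + (168/5)w + 252) + (0)
Last nonzero remainder: -(84/5)w^2 + (168/5)w + 252. Dividing through by -84/5 gives the monic gcd w^2 - 2w - 15.
Then lcm(f, g) = f·g / gcd(f, g); expanding and making the result monic gives the answer.

w^6 - 7w^5 - 15w^4 + 175w^3 - 106w^2 - 1008w + 1440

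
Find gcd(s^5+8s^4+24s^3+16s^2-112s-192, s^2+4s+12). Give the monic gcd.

s^2+4s+12

Apply the Euclidean algorithm:
  s^5+8s^4+24s^3+16s^2-112s-192 = (s^3+4s^2-4s-16)(s^2+4s+12) + (0)
The last nonzero remainder s^2+4s+12 is already monic.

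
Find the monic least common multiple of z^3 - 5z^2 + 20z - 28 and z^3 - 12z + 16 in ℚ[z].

z^5 - 3z^4 + 2z^3 + 52z^2 - 216z + 224

By polynomial division,
  z^3 - 5z^2 + 20z - 28 = (z^3 - 12z + 16) + (-5z^2 + 32z - 44)
  z^3 - 12z + 16 = (-(1/5)z - 32/25)(-5z^2 + 32z - 44) + ((504/25)z - 1008/25)
  -5z^2 + 32z - 44 = (-(125/504)z + 275/252)((504/25)z - 1008/25) + (0)
Last nonzero remainder: (504/25)z - 1008/25. Dividing through by 504/25 gives the monic gcd z - 2.
Then lcm(f, g) = f·g / gcd(f, g); expanding and making the result monic gives the answer.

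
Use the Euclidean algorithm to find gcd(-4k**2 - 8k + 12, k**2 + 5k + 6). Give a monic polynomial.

k + 3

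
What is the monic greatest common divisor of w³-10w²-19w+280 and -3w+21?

Apply the Euclidean algorithm:
  w³-10w²-19w+280 = (-(1/3)w²+w+40/3)(-3w+21) + (0)
Last nonzero remainder: -3w+21. Dividing through by -3 gives the monic gcd w-7.

w-7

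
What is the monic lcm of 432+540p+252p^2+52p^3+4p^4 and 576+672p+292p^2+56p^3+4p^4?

Repeated division with remainder:
  4p^4+52p^3+252p^2+540p+432 = (4p^4+56p^3+292p^2+672p+576) + (-4p^3-40p^2-132p-144)
  4p^4+56p^3+292p^2+672p+576 = (-p-4)(-4p^3-40p^2-132p-144) + (0)
Last nonzero remainder: -4p^3-40p^2-132p-144. Dividing through by -4 gives the monic gcd p^3+10p^2+33p+36.
Then lcm(f, g) = f·g / gcd(f, g); expanding and making the result monic gives the answer.

432+648p+387p^2+115p^3+17p^4+p^5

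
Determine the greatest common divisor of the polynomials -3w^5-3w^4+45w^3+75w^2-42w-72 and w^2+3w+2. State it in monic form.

Repeated division with remainder:
  -3w^5-3w^4+45w^3+75w^2-42w-72 = (-3w^3+6w^2+33w-36)(w^2+3w+2) + (0)
The last nonzero remainder w^2+3w+2 is already monic.

w^2+3w+2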